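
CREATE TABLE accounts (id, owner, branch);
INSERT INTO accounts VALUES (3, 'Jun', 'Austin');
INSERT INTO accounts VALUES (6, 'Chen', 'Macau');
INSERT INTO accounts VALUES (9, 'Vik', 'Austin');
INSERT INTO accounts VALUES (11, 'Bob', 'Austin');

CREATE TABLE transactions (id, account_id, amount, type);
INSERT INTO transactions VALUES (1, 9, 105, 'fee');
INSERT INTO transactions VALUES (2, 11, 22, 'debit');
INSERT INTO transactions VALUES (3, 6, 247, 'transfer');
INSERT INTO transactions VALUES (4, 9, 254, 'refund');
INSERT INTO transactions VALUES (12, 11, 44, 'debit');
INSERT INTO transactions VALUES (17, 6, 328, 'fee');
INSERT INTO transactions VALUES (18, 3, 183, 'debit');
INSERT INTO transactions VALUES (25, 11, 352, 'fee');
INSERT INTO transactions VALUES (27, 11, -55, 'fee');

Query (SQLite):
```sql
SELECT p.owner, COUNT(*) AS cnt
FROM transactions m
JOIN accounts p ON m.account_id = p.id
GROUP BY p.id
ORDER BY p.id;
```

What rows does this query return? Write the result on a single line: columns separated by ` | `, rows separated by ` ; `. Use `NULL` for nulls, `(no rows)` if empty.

Jun | 1 ; Chen | 2 ; Vik | 2 ; Bob | 4

Join each transactions row to its accounts via account_id.
Group joined rows by accounts.id; compute COUNT(*) per group.
  3: ids {18} → COUNT(*)=1
  6: ids {3, 17} → COUNT(*)=2
  9: ids {1, 4} → COUNT(*)=2
  11: ids {2, 12, 25, 27} → COUNT(*)=4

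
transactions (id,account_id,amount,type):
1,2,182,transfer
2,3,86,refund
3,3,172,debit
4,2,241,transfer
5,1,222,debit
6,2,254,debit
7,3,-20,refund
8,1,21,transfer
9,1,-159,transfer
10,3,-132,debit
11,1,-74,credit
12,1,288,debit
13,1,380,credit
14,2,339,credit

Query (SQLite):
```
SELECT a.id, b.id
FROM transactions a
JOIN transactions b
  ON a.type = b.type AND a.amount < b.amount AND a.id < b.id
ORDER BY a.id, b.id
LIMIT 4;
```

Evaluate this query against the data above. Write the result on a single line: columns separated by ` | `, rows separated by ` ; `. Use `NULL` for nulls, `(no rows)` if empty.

Pairs (a,b) with same type, a.amount < b.amount, a.id < b.id.
type groups: credit:{11,13,14} debit:{3,5,6,10,12} refund:{2,7} transfer:{1,4,8,9}
Ordered by (a.id, b.id); first 4.

1 | 4 ; 3 | 5 ; 3 | 6 ; 3 | 12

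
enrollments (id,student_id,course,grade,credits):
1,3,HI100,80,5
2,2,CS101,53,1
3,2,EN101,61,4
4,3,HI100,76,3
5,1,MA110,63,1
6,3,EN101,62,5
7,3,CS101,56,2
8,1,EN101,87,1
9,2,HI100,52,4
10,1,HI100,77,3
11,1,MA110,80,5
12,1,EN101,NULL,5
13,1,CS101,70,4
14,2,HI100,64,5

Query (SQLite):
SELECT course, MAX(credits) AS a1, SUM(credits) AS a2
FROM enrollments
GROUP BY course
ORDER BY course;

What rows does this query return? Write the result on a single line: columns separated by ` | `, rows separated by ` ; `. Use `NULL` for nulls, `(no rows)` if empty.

Group enrollments by course.
Per group compute: MAX(credits), SUM(credits).
  CS101: ids {2, 7, 13} → MAX(credits)=4, SUM(credits)=7
  EN101: ids {3, 6, 8, 12} → MAX(credits)=5, SUM(credits)=15
  HI100: ids {1, 4, 9, 10, 14} → MAX(credits)=5, SUM(credits)=20
  MA110: ids {5, 11} → MAX(credits)=5, SUM(credits)=6

CS101 | 4 | 7 ; EN101 | 5 | 15 ; HI100 | 5 | 20 ; MA110 | 5 | 6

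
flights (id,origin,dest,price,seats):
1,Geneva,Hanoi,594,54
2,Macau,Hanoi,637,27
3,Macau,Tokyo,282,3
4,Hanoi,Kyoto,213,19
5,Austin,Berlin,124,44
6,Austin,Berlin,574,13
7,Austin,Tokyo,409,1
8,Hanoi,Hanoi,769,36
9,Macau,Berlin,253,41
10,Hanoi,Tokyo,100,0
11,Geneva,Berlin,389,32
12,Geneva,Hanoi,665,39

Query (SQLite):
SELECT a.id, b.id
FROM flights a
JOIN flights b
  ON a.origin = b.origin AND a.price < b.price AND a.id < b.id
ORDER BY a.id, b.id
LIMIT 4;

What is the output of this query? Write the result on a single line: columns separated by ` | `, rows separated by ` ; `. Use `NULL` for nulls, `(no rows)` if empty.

1 | 12 ; 4 | 8 ; 5 | 6 ; 5 | 7

Pairs (a,b) with same origin, a.price < b.price, a.id < b.id.
origin groups: Austin:{5,6,7} Geneva:{1,11,12} Hanoi:{4,8,10} Macau:{2,3,9}
Ordered by (a.id, b.id); first 4.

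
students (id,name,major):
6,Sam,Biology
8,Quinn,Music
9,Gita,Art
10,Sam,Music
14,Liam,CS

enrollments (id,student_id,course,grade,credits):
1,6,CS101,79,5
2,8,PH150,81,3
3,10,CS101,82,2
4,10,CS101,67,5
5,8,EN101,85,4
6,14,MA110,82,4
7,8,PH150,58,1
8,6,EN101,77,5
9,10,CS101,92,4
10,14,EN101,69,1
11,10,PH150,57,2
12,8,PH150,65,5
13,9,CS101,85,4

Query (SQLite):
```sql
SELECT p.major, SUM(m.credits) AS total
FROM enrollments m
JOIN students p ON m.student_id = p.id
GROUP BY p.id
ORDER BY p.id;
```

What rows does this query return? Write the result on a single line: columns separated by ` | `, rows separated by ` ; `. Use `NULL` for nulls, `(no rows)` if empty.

Biology | 10 ; Music | 13 ; Art | 4 ; Music | 13 ; CS | 5

Join each enrollments row to its students via student_id.
Group joined rows by students.id; compute SUM(m.credits) per group.
  6: ids {1, 8} → SUM(m.credits)=10
  8: ids {2, 5, 7, 12} → SUM(m.credits)=13
  9: ids {13} → SUM(m.credits)=4
  10: ids {3, 4, 9, 11} → SUM(m.credits)=13
  14: ids {6, 10} → SUM(m.credits)=5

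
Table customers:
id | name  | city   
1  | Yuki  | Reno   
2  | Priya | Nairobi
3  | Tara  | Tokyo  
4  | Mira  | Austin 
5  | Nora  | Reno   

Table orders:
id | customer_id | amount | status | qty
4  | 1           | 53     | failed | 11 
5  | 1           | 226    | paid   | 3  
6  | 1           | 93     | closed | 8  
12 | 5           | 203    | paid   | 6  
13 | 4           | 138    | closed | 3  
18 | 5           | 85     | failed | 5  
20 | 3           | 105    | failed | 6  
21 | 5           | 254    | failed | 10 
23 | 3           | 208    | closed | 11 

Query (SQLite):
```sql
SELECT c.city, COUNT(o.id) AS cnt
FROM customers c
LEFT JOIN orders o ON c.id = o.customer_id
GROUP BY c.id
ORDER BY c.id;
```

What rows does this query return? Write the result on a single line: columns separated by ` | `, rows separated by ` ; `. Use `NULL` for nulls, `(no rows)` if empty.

Reno | 3 ; Nairobi | 0 ; Tokyo | 2 ; Austin | 1 ; Reno | 3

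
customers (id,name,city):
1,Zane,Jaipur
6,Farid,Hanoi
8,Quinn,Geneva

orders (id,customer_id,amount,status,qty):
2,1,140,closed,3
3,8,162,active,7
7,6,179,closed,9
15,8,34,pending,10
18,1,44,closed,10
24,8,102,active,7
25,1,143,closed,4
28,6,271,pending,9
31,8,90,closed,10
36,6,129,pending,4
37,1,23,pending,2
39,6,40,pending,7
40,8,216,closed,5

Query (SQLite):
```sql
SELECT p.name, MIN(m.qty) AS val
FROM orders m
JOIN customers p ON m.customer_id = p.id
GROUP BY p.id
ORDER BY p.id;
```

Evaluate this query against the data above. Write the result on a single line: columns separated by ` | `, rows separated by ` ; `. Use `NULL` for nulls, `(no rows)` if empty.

Join each orders row to its customers via customer_id.
Group joined rows by customers.id; compute MIN(m.qty) per group.
  1: ids {2, 18, 25, 37} → MIN(m.qty)=2
  6: ids {7, 28, 36, 39} → MIN(m.qty)=4
  8: ids {3, 15, 24, 31, 40} → MIN(m.qty)=5

Zane | 2 ; Farid | 4 ; Quinn | 5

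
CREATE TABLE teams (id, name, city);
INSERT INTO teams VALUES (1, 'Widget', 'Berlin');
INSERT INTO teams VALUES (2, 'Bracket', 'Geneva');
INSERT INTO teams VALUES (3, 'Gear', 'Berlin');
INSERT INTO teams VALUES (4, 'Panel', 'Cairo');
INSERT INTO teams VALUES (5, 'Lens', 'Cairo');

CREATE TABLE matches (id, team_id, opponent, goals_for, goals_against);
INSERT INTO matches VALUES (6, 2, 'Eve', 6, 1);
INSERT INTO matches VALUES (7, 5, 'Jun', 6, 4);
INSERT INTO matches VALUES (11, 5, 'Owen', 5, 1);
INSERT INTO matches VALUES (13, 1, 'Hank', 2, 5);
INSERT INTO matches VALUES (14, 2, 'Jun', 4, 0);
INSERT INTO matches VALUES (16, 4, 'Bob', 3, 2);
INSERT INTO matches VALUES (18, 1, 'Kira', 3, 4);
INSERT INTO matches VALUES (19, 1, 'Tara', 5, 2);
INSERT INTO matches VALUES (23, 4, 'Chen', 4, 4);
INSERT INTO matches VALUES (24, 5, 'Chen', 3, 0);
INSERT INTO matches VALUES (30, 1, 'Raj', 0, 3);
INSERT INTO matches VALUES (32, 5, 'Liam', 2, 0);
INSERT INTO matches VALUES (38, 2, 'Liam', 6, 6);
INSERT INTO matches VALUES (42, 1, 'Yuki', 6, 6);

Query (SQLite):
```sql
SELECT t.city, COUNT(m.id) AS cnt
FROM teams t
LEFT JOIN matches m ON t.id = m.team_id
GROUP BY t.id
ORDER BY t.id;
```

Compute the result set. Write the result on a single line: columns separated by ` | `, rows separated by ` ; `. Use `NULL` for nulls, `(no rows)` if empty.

Berlin | 5 ; Geneva | 3 ; Berlin | 0 ; Cairo | 2 ; Cairo | 4

LEFT JOIN keeps every teams row; unmatched ones get NULL for matches columns.
Group by teams.id and compute COUNT(m.id). COUNT(col) of an all-NULL group is 0.
  1: ids {13, 18, 19, 30, 42} → COUNT(m.id)=5
  2: ids {6, 14, 38} → COUNT(m.id)=3
  3: ids {—} → COUNT(m.id)=0
  4: ids {16, 23} → COUNT(m.id)=2
  5: ids {7, 11, 24, 32} → COUNT(m.id)=4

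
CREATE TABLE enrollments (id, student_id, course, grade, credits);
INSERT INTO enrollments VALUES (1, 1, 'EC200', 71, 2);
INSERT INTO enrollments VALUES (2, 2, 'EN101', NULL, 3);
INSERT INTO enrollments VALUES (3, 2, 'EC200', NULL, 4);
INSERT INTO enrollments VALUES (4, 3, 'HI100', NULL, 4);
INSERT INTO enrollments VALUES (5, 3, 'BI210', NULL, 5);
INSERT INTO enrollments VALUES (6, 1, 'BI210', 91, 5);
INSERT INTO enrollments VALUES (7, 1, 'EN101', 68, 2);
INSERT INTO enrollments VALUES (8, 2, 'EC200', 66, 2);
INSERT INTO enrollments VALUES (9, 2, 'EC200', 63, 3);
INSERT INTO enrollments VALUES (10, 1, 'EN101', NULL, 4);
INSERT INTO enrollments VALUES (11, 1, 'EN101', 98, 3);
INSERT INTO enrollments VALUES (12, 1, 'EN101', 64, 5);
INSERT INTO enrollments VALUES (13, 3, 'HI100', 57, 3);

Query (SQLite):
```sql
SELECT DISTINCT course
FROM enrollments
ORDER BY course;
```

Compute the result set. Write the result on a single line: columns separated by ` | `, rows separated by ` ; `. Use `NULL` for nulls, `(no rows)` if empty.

BI210 ; EC200 ; EN101 ; HI100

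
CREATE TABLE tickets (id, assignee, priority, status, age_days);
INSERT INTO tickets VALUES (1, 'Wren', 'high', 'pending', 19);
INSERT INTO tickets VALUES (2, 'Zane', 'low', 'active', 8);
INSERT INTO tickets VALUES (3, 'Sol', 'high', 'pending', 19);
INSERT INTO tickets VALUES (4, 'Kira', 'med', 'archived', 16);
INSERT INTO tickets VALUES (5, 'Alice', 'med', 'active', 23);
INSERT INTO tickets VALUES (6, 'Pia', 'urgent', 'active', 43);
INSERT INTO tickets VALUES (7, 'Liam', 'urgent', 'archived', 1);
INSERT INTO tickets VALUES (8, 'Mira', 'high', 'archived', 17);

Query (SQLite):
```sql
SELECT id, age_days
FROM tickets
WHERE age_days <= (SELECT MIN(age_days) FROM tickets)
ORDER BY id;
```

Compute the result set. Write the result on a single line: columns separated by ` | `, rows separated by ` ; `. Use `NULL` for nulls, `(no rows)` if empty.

Scalar subquery: MIN(age_days) over all tickets rows = 1.
Keep rows where age_days <= that value.

7 | 1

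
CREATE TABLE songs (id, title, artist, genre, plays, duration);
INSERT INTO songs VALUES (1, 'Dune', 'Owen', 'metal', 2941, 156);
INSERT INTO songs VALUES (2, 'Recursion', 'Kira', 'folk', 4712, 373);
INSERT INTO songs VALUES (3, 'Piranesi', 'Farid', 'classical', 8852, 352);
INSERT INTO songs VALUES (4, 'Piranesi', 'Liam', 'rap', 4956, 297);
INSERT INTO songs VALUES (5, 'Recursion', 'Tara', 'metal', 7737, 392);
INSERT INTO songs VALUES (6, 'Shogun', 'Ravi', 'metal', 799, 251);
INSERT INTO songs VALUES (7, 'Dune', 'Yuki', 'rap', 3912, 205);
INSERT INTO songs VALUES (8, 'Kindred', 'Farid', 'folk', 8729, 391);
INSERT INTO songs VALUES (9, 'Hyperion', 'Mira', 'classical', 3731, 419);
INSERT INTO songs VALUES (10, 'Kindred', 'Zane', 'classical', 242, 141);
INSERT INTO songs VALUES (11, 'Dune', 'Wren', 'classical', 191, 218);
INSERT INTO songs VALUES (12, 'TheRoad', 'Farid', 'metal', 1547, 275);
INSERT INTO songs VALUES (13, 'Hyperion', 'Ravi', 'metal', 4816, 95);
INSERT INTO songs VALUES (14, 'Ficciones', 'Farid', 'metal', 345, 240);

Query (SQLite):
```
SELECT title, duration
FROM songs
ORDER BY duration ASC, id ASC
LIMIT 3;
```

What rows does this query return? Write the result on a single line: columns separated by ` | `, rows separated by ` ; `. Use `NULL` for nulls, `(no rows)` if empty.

Hyperion | 95 ; Kindred | 141 ; Dune | 156

Sort by duration asc, tiebreak id asc: (95, id=13), (141, id=10), (156, id=1), (205, id=7), (218, id=11), (240, id=14) …. Take first 3.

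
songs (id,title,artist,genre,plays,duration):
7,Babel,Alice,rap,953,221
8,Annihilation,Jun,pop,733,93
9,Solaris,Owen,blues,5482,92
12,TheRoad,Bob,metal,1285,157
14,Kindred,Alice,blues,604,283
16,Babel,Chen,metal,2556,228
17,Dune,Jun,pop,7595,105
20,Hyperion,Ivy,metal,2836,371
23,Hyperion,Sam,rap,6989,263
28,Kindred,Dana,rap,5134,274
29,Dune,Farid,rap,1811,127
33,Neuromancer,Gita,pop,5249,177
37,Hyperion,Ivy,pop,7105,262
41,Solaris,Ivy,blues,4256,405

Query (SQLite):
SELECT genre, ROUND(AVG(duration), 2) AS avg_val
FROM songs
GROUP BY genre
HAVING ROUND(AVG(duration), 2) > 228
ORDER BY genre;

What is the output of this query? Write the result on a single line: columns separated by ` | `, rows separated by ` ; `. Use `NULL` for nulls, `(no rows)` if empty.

blues | 260 ; metal | 252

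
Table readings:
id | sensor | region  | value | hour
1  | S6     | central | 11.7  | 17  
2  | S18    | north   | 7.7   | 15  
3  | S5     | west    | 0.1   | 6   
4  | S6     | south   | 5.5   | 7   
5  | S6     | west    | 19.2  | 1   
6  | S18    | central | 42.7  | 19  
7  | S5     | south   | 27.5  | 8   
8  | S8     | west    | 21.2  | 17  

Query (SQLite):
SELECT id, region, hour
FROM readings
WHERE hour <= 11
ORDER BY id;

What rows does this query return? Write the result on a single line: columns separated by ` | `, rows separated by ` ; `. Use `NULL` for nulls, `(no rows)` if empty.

3 | west | 6 ; 4 | south | 7 ; 5 | west | 1 ; 7 | south | 8

hour <= 11: ids {3, 4, 5, 7}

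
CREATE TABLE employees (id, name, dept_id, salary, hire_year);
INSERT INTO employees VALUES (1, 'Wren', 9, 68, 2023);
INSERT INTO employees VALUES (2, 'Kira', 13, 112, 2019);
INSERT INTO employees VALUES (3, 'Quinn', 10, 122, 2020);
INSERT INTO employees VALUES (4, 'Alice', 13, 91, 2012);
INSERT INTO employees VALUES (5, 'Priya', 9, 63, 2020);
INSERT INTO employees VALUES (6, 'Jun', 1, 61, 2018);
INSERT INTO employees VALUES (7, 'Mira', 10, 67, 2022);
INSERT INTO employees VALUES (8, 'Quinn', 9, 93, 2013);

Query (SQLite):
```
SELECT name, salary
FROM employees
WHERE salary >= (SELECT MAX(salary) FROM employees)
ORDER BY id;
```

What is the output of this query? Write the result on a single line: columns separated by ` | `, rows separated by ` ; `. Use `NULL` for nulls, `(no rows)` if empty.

Quinn | 122

Scalar subquery: MAX(salary) over all employees rows = 122.
Keep rows where salary >= that value.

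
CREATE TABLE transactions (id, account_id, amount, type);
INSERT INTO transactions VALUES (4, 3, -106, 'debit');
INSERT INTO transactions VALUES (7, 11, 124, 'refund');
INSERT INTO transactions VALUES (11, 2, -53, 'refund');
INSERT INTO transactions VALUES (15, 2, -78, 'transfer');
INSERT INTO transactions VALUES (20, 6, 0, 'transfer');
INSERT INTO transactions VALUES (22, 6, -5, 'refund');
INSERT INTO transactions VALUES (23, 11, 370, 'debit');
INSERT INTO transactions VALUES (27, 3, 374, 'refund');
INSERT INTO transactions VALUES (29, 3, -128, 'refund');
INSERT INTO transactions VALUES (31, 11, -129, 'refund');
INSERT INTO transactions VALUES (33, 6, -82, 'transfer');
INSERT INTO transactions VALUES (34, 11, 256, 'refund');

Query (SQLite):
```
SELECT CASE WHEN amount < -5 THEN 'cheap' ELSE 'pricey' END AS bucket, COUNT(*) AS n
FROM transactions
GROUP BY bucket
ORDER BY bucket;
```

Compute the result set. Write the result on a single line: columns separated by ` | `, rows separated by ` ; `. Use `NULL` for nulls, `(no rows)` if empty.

Bucket rows by amount < -5 → 'cheap' else 'pricey'; count each bucket.

cheap | 6 ; pricey | 6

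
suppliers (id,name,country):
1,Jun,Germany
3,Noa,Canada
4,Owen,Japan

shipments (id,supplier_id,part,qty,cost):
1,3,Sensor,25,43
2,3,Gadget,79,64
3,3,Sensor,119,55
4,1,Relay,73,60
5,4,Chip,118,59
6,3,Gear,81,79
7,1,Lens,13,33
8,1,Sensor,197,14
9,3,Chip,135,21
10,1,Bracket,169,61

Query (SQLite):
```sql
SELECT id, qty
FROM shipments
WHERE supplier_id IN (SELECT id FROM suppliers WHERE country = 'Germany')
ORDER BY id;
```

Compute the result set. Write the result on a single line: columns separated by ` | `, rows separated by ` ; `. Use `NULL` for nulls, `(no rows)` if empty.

4 | 73 ; 7 | 13 ; 8 | 197 ; 10 | 169

Inner query: suppliers.id where country = 'Germany'.
Outer: keep shipments rows whose supplier_id is in that set.
Inner query → {1}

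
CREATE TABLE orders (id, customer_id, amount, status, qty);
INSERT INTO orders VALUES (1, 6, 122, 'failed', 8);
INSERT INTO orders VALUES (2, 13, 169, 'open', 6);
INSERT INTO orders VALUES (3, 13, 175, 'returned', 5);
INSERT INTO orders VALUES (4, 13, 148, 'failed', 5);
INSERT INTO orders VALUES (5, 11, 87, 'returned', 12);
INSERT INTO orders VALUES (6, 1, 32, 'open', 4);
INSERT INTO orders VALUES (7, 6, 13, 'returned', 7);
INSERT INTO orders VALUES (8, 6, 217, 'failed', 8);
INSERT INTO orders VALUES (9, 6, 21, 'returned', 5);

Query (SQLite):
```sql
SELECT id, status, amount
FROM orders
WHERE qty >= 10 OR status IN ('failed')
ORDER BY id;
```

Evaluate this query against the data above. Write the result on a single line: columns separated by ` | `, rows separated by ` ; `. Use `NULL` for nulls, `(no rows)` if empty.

1 | failed | 122 ; 4 | failed | 148 ; 5 | returned | 87 ; 8 | failed | 217

qty >= 10: ids {5}
status IN ('failed'): ids {1, 4, 8}
Combine with OR.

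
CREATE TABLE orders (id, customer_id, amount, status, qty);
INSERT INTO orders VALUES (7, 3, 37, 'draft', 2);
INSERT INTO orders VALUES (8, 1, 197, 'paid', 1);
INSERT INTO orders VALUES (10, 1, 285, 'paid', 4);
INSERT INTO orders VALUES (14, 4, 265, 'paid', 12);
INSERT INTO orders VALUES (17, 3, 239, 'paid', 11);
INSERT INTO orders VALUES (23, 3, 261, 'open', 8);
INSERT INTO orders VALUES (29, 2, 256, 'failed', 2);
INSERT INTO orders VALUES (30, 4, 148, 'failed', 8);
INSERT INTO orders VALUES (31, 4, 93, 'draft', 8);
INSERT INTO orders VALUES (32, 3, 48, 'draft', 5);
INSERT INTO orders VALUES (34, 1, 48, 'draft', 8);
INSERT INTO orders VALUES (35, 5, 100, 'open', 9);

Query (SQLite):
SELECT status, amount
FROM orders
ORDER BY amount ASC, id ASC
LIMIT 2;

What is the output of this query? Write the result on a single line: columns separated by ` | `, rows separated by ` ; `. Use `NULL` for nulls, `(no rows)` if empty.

draft | 37 ; draft | 48

Sort by amount asc, tiebreak id asc: (37, id=7), (48, id=32), (48, id=34), (93, id=31), (100, id=35) …. Take first 2.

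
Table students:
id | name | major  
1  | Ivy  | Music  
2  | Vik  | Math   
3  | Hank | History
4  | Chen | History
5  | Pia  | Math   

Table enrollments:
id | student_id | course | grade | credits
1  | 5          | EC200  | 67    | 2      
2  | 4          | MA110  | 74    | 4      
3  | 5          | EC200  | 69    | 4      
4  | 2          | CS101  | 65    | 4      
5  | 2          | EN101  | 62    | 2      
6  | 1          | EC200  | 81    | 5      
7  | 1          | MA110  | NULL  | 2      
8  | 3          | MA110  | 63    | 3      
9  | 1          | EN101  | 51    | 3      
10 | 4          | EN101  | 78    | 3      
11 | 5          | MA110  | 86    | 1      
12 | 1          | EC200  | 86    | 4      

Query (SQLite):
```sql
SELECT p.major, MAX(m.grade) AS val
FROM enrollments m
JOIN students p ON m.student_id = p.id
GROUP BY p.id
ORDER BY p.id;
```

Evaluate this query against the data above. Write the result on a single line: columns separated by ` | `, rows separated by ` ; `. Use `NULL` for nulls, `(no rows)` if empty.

Join each enrollments row to its students via student_id.
Group joined rows by students.id; compute MAX(m.grade) per group.
  1: ids {6, 7, 9, 12} → MAX(m.grade)=86
  2: ids {4, 5} → MAX(m.grade)=65
  3: ids {8} → MAX(m.grade)=63
  4: ids {2, 10} → MAX(m.grade)=78
  5: ids {1, 3, 11} → MAX(m.grade)=86

Music | 86 ; Math | 65 ; History | 63 ; History | 78 ; Math | 86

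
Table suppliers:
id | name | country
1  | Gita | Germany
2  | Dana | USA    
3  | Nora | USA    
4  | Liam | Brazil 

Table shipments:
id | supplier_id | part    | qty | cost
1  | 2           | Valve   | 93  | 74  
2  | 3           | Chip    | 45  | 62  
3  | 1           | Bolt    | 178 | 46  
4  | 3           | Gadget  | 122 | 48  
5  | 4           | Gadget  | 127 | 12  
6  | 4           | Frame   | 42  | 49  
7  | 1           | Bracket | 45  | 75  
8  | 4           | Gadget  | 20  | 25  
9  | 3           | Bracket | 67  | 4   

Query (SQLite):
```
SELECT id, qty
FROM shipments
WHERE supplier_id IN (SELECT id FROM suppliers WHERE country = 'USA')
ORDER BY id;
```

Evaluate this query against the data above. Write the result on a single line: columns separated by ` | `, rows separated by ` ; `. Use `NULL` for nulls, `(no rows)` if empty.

1 | 93 ; 2 | 45 ; 4 | 122 ; 9 | 67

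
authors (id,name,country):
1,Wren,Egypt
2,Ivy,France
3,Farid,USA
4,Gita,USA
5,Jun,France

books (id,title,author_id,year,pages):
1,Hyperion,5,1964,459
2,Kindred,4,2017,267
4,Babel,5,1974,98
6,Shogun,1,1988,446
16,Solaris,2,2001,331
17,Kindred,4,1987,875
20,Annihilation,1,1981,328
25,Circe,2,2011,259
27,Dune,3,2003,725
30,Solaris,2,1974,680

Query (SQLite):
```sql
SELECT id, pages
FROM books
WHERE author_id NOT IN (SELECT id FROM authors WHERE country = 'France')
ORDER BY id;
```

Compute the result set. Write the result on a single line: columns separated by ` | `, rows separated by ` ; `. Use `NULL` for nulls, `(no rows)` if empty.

2 | 267 ; 6 | 446 ; 17 | 875 ; 20 | 328 ; 27 | 725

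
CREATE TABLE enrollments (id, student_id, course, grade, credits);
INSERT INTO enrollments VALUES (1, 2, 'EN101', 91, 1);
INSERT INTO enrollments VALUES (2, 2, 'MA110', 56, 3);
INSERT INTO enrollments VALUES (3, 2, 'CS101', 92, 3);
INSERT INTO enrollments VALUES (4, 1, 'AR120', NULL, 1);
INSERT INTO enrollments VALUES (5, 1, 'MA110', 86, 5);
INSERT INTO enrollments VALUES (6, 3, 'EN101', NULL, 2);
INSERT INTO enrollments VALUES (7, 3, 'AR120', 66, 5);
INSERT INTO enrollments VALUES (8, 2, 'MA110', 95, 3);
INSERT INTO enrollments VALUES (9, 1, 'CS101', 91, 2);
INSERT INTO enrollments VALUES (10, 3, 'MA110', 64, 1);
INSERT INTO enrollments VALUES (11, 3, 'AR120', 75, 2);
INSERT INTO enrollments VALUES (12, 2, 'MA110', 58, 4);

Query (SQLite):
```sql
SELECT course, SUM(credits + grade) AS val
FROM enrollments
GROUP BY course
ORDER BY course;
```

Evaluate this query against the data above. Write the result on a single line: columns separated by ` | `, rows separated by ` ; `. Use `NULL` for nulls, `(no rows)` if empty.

For each row compute credits + grade.
Group by course; take SUM of the expression per group.
  AR120: ids {4, 7, 11} → SUM(credits + grade)=148
  CS101: ids {3, 9} → SUM(credits + grade)=188
  EN101: ids {1, 6} → SUM(credits + grade)=92
  MA110: ids {2, 5, 8, 10, 12} → SUM(credits + grade)=375

AR120 | 148 ; CS101 | 188 ; EN101 | 92 ; MA110 | 375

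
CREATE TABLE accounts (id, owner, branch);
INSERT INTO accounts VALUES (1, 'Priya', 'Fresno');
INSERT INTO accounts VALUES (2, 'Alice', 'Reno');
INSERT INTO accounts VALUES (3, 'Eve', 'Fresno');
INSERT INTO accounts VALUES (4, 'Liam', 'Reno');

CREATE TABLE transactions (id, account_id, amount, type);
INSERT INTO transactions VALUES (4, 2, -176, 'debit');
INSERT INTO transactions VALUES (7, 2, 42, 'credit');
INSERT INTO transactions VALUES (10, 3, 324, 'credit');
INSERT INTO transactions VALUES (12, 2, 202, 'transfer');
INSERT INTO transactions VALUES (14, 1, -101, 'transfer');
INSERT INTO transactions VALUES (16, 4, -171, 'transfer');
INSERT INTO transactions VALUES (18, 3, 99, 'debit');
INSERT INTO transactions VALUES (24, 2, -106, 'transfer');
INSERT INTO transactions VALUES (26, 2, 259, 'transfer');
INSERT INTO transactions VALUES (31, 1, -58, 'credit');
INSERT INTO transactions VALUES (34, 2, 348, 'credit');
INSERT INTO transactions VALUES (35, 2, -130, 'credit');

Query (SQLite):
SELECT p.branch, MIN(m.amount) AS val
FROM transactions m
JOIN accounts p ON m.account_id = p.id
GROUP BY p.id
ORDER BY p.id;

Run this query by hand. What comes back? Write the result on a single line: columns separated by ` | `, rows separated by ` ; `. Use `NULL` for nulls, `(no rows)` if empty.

Join each transactions row to its accounts via account_id.
Group joined rows by accounts.id; compute MIN(m.amount) per group.
  1: ids {14, 31} → MIN(m.amount)=-101
  2: ids {4, 7, 12, 24, 26, 34, 35} → MIN(m.amount)=-176
  3: ids {10, 18} → MIN(m.amount)=99
  4: ids {16} → MIN(m.amount)=-171

Fresno | -101 ; Reno | -176 ; Fresno | 99 ; Reno | -171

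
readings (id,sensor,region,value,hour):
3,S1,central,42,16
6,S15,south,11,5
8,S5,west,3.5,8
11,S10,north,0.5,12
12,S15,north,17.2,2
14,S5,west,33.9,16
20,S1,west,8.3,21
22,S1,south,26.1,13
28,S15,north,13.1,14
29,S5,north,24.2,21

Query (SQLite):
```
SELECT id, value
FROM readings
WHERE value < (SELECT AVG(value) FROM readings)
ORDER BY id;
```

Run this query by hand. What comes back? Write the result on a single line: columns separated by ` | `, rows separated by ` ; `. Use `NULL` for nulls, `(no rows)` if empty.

6 | 11 ; 8 | 3.5 ; 11 | 0.5 ; 12 | 17.2 ; 20 | 8.3 ; 28 | 13.1

Scalar subquery: AVG(value) over all readings rows = 17.98.
Keep rows where value < that value.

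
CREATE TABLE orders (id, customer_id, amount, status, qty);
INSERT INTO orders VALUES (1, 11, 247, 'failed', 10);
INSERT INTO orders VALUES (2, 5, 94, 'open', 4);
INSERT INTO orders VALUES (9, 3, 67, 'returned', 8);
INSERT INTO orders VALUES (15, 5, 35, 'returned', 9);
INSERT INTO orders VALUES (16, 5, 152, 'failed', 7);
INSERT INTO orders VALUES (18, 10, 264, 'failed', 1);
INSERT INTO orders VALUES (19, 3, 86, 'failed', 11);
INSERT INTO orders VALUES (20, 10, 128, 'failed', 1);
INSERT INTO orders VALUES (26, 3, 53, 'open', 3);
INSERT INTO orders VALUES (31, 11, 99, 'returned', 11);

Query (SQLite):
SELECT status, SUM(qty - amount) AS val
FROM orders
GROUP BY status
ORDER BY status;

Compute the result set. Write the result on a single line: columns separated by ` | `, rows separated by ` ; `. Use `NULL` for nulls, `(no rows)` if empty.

failed | -847 ; open | -140 ; returned | -173

For each row compute qty - amount.
Group by status; take SUM of the expression per group.
  failed: ids {1, 16, 18, 19, 20} → SUM(qty - amount)=-847
  open: ids {2, 26} → SUM(qty - amount)=-140
  returned: ids {9, 15, 31} → SUM(qty - amount)=-173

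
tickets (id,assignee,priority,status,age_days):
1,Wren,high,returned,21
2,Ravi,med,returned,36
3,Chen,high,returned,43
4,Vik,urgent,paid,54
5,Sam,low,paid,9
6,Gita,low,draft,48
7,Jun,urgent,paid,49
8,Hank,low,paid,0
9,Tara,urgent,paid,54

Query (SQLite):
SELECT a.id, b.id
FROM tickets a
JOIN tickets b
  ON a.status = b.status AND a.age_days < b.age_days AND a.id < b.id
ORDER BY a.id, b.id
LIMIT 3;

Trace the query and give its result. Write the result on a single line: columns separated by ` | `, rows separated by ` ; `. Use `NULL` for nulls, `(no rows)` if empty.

1 | 2 ; 1 | 3 ; 2 | 3

Pairs (a,b) with same status, a.age_days < b.age_days, a.id < b.id.
status groups: draft:{6} paid:{4,5,7,8,9} returned:{1,2,3}
Ordered by (a.id, b.id); first 3.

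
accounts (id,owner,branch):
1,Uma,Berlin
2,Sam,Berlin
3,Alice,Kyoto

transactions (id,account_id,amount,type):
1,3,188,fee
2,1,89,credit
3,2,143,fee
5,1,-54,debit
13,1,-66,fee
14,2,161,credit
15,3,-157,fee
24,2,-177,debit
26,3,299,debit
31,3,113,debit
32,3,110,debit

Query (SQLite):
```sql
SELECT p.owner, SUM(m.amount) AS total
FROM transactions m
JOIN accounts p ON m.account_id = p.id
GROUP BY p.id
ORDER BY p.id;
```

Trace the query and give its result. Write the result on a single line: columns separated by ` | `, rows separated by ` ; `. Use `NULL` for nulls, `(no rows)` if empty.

Uma | -31 ; Sam | 127 ; Alice | 553

Join each transactions row to its accounts via account_id.
Group joined rows by accounts.id; compute SUM(m.amount) per group.
  1: ids {2, 5, 13} → SUM(m.amount)=-31
  2: ids {3, 14, 24} → SUM(m.amount)=127
  3: ids {1, 15, 26, 31, 32} → SUM(m.amount)=553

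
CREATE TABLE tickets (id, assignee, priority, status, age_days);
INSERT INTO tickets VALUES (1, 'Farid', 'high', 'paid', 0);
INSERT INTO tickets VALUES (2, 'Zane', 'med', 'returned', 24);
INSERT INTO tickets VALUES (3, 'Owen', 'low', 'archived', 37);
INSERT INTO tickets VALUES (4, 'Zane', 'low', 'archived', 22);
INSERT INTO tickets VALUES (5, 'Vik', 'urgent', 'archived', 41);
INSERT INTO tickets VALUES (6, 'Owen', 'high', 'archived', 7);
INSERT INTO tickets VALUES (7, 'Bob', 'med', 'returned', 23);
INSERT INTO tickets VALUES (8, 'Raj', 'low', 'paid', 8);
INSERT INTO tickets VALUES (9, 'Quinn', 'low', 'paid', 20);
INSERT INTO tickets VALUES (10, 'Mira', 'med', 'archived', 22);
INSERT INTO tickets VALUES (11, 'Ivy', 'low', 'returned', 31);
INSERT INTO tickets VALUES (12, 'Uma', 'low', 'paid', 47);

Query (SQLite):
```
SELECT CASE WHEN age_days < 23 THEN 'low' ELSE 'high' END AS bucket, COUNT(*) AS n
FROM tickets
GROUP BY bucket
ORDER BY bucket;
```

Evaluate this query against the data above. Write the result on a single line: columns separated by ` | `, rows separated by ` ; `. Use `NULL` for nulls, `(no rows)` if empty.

high | 6 ; low | 6

Bucket rows by age_days < 23 → 'low' else 'high'; count each bucket.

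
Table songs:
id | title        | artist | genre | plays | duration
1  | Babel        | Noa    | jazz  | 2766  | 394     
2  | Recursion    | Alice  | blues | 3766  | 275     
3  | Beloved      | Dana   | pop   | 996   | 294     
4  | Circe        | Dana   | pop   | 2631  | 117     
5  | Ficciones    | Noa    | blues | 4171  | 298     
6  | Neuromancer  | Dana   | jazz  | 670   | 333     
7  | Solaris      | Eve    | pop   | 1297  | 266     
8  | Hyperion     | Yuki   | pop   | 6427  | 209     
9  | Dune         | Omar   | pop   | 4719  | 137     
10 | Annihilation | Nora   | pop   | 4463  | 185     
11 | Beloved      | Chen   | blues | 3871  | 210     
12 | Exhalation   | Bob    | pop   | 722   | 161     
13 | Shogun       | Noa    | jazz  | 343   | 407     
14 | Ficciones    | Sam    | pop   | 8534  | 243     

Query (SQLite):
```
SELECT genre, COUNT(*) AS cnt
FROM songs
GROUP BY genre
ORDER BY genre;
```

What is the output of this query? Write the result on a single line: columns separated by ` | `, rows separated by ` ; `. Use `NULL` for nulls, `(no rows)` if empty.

Partition songs by genre; compute COUNT(*) within each group.
  blues: ids {2, 5, 11} → COUNT(*)=3
  jazz: ids {1, 6, 13} → COUNT(*)=3
  pop: ids {3, 4, 7, 8, 9, 10, 12, 14} → COUNT(*)=8

blues | 3 ; jazz | 3 ; pop | 8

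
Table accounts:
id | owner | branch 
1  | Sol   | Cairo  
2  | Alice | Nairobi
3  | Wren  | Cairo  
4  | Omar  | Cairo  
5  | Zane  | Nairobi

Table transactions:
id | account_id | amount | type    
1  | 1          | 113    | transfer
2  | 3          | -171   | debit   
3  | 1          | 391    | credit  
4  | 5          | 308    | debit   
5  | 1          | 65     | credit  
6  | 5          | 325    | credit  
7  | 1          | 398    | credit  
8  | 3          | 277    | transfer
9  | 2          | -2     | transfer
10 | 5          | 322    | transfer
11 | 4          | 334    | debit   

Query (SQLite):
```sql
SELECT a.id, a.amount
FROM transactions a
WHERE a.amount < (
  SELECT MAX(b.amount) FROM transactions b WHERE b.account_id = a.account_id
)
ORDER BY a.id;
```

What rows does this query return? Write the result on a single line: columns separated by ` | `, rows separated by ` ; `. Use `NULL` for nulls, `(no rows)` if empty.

For each transactions row a, compute MAX(amount) over rows sharing a.account_id.
Keep row a if a.amount < that per-group MAX.
  account_id=1: MAX(amount) = 398
  account_id=2: MAX(amount) = -2
  account_id=3: MAX(amount) = 277
  account_id=4: MAX(amount) = 334
  account_id=5: MAX(amount) = 325

1 | 113 ; 2 | -171 ; 3 | 391 ; 4 | 308 ; 5 | 65 ; 10 | 322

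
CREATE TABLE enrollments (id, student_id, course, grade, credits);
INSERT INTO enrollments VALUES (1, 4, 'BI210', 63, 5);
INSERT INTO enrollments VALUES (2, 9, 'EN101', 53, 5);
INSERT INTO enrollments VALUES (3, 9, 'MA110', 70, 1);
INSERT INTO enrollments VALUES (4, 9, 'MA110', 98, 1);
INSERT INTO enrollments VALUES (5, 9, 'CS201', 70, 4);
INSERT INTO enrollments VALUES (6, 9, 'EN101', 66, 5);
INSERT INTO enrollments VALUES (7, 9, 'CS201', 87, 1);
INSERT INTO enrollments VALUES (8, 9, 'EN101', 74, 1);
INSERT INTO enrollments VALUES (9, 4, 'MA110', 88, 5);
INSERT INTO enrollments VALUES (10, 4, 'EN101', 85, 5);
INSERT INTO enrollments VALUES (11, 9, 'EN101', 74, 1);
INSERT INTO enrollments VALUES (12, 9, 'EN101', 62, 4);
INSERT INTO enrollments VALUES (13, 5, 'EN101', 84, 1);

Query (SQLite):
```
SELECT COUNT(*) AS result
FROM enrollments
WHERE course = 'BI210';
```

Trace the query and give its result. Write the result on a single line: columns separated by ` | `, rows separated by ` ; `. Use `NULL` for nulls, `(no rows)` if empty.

1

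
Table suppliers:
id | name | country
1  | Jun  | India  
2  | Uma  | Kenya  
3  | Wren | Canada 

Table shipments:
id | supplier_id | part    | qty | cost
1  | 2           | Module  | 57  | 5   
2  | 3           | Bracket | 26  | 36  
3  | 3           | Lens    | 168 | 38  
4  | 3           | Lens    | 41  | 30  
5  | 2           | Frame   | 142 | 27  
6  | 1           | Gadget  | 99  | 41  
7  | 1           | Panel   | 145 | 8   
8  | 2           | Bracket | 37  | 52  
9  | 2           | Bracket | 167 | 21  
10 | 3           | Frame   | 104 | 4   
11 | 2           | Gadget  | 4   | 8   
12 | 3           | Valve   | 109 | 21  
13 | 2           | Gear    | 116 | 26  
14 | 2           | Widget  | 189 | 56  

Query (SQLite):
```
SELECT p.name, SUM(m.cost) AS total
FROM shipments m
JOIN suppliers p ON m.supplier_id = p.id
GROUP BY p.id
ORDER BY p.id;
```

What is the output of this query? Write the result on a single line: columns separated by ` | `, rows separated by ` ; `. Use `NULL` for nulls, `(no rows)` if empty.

Jun | 49 ; Uma | 195 ; Wren | 129

Join each shipments row to its suppliers via supplier_id.
Group joined rows by suppliers.id; compute SUM(m.cost) per group.
  1: ids {6, 7} → SUM(m.cost)=49
  2: ids {1, 5, 8, 9, 11, 13, 14} → SUM(m.cost)=195
  3: ids {2, 3, 4, 10, 12} → SUM(m.cost)=129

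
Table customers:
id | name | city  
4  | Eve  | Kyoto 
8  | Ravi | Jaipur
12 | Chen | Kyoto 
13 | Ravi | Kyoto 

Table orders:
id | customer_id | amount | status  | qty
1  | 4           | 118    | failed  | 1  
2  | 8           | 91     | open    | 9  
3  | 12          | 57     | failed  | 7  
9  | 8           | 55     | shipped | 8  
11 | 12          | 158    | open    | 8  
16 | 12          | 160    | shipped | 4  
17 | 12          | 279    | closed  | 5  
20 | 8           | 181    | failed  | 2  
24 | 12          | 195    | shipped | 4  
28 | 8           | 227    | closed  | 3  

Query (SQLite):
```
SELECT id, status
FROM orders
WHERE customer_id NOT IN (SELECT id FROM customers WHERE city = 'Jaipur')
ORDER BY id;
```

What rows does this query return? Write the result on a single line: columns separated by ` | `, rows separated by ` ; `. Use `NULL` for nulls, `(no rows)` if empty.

1 | failed ; 3 | failed ; 11 | open ; 16 | shipped ; 17 | closed ; 24 | shipped

Inner query: customers.id where city = 'Jaipur'.
Outer: keep orders rows whose customer_id is not in that set.
Inner query → {8}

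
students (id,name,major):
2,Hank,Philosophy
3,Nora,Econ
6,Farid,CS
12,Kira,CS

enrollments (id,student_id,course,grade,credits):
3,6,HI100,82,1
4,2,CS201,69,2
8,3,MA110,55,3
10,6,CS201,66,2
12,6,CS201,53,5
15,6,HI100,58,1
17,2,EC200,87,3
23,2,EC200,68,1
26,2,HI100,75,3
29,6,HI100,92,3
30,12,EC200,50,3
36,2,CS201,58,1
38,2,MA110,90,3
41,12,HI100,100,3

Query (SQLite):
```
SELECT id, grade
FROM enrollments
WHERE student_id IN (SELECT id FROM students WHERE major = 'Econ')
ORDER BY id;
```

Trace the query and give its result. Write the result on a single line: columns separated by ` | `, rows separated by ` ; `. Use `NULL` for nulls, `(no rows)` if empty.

8 | 55

Inner query: students.id where major = 'Econ'.
Outer: keep enrollments rows whose student_id is in that set.
Inner query → {3}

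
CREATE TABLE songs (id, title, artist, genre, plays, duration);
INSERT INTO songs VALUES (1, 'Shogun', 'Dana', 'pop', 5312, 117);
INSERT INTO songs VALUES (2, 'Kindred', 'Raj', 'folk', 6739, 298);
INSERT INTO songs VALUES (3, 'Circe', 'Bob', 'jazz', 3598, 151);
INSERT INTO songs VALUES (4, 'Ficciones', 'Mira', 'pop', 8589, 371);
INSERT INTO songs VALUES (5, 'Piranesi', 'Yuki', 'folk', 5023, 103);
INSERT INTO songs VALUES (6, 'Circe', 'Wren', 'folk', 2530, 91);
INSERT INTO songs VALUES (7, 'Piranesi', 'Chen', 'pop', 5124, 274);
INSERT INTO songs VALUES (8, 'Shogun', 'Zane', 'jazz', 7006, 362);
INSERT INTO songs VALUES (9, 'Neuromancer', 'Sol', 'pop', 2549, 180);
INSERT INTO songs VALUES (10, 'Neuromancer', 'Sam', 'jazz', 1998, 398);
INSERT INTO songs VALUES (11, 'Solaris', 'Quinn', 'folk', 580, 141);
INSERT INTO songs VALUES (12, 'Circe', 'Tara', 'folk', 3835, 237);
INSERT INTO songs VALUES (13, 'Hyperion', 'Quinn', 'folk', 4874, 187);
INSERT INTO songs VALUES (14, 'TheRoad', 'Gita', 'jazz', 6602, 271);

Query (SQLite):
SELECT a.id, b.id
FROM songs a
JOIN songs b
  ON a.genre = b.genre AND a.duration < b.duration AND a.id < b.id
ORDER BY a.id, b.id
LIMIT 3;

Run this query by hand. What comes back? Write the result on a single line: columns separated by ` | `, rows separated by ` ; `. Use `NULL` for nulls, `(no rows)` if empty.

Pairs (a,b) with same genre, a.duration < b.duration, a.id < b.id.
genre groups: folk:{2,5,6,11,12,13} jazz:{3,8,10,14} pop:{1,4,7,9}
Ordered by (a.id, b.id); first 3.

1 | 4 ; 1 | 7 ; 1 | 9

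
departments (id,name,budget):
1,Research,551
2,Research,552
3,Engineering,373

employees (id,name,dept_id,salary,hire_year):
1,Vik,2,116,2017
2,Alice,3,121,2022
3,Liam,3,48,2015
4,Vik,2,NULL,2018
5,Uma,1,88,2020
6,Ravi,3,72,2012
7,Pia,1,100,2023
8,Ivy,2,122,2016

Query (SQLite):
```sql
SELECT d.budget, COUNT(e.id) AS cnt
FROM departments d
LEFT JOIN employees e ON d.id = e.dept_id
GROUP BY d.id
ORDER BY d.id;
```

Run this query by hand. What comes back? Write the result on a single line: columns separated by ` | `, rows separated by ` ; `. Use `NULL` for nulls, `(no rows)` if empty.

551 | 2 ; 552 | 3 ; 373 | 3

LEFT JOIN keeps every departments row; unmatched ones get NULL for employees columns.
Group by departments.id and compute COUNT(e.id). COUNT(col) of an all-NULL group is 0.
  1: ids {5, 7} → COUNT(e.id)=2
  2: ids {1, 4, 8} → COUNT(e.id)=3
  3: ids {2, 3, 6} → COUNT(e.id)=3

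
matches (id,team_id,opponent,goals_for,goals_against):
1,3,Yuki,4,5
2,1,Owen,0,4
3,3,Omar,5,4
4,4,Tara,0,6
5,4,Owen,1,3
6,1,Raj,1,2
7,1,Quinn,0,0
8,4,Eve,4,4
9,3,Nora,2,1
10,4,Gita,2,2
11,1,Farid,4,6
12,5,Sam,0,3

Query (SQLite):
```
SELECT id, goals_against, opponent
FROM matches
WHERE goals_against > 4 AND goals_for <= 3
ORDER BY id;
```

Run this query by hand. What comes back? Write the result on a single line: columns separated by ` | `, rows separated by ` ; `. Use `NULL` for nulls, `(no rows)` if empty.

goals_against > 4: ids {1, 4, 11}
goals_for <= 3: ids {2, 4, 5, 6, 7, 9, 10, 12}
Combine with AND.

4 | 6 | Tara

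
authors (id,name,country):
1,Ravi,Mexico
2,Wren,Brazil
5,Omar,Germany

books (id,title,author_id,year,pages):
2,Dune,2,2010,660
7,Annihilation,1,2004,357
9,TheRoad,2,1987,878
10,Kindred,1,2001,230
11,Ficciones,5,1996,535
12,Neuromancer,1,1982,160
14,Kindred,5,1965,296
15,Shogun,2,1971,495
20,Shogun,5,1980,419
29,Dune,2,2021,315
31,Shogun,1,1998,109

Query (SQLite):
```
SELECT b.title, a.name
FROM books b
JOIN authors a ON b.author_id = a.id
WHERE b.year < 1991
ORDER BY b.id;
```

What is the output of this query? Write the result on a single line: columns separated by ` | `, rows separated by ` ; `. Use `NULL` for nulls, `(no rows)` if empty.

TheRoad | Wren ; Neuromancer | Ravi ; Kindred | Omar ; Shogun | Wren ; Shogun | Omar

Each books row matches the authors row where author_id = authors.id.
Then keep rows with b.year < 1991.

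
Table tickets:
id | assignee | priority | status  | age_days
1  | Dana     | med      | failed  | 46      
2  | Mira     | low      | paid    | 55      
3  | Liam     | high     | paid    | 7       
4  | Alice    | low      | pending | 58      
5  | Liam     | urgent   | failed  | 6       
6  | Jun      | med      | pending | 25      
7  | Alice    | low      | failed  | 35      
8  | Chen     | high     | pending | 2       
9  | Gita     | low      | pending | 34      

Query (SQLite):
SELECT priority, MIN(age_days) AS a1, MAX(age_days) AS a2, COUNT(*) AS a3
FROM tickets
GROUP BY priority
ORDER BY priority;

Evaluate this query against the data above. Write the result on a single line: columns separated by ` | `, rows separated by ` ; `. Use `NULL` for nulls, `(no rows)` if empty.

high | 2 | 7 | 2 ; low | 34 | 58 | 4 ; med | 25 | 46 | 2 ; urgent | 6 | 6 | 1

Group tickets by priority.
Per group compute: MIN(age_days), MAX(age_days), COUNT(*).
  high: ids {3, 8} → MIN(age_days)=2, MAX(age_days)=7, COUNT(*)=2
  low: ids {2, 4, 7, 9} → MIN(age_days)=34, MAX(age_days)=58, COUNT(*)=4
  med: ids {1, 6} → MIN(age_days)=25, MAX(age_days)=46, COUNT(*)=2
  urgent: ids {5} → MIN(age_days)=6, MAX(age_days)=6, COUNT(*)=1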